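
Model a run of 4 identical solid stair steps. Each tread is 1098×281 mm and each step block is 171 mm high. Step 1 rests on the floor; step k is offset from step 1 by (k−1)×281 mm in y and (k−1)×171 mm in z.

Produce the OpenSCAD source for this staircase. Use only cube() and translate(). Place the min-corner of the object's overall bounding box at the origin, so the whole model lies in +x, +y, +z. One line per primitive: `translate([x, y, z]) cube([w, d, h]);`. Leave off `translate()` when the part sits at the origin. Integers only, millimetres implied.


cube([1098, 281, 171]);
translate([0, 281, 171]) cube([1098, 281, 171]);
translate([0, 562, 342]) cube([1098, 281, 171]);
translate([0, 843, 513]) cube([1098, 281, 171]);


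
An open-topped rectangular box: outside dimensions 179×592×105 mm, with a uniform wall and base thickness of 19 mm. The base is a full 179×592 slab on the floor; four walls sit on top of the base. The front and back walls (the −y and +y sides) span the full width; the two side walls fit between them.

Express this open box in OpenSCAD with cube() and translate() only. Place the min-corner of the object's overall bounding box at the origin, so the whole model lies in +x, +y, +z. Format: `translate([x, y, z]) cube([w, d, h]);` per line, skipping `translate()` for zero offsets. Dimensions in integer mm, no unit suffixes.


cube([179, 592, 19]);
translate([0, 0, 19]) cube([179, 19, 86]);
translate([0, 573, 19]) cube([179, 19, 86]);
translate([0, 19, 19]) cube([19, 554, 86]);
translate([160, 19, 19]) cube([19, 554, 86]);


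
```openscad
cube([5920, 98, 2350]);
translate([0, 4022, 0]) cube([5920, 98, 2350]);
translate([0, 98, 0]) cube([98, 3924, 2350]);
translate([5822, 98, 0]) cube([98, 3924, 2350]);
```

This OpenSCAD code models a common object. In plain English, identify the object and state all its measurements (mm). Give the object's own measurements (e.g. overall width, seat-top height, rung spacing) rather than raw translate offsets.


The wall frame of a small rectangular building: four walls, each 2350 mm tall and 98 mm thick, enclosing a footprint 5920 mm (x) by 4120 mm (y) outside-to-outside, with no floor or roof. The front and back walls (the −y and +y sides) span the full width; the two side walls fit between them.


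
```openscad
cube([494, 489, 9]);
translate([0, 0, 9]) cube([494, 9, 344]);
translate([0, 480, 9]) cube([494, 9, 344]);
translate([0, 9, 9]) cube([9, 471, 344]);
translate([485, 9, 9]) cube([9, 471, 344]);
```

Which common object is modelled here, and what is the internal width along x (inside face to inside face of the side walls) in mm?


An open box. The internal width is 476 mm.

A 494×489 base slab with four walls standing on it — an open box. The base is 494 mm wide and the walls are 9 mm thick, so the internal width is 494 − 2 × 9 = 476 mm.


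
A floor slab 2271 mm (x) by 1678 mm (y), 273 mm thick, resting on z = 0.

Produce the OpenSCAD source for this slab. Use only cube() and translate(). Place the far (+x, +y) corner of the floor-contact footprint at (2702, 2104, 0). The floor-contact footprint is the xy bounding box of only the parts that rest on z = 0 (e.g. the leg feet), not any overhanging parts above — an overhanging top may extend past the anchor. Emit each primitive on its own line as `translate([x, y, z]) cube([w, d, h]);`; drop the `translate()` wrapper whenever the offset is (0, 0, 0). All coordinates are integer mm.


translate([431, 426, 0]) cube([2271, 1678, 273]);


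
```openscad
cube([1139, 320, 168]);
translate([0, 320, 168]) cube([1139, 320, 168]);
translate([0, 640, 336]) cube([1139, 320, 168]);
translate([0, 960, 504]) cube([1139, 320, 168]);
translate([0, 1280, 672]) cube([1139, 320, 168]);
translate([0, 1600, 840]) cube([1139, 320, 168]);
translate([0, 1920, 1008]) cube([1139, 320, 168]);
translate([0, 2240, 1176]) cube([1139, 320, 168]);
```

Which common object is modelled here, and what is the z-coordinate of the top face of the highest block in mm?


A staircase. The total rise is 1344 mm.

8 identical blocks, each offset up and back from the previous — a staircase. Each step is 168 mm tall and there are 8 of them, so the total rise is 8 × 168 = 1344 mm.


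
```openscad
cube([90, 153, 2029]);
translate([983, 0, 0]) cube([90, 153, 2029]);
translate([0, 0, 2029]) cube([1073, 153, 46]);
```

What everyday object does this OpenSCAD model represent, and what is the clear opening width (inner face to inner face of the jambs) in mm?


A door frame. The clear opening width is 893 mm.

Two 2029 mm tall posts with a header on top — a door frame. The left jamb is 90 mm wide at x = 0; the right jamb starts at x = 983. The clear opening is 983 − 90 = 893 mm.


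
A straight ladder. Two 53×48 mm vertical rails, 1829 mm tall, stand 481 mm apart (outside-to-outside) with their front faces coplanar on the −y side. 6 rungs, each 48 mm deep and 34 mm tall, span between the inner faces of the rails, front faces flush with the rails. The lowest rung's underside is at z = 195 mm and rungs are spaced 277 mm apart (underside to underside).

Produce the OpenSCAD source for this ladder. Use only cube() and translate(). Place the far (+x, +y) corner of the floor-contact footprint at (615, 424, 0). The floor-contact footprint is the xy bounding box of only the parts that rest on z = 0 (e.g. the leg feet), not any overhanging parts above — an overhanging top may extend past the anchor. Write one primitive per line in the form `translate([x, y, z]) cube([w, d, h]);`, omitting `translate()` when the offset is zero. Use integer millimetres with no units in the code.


translate([134, 376, 0]) cube([53, 48, 1829]);
translate([562, 376, 0]) cube([53, 48, 1829]);
translate([187, 376, 195]) cube([375, 48, 34]);
translate([187, 376, 472]) cube([375, 48, 34]);
translate([187, 376, 749]) cube([375, 48, 34]);
translate([187, 376, 1026]) cube([375, 48, 34]);
translate([187, 376, 1303]) cube([375, 48, 34]);
translate([187, 376, 1580]) cube([375, 48, 34]);


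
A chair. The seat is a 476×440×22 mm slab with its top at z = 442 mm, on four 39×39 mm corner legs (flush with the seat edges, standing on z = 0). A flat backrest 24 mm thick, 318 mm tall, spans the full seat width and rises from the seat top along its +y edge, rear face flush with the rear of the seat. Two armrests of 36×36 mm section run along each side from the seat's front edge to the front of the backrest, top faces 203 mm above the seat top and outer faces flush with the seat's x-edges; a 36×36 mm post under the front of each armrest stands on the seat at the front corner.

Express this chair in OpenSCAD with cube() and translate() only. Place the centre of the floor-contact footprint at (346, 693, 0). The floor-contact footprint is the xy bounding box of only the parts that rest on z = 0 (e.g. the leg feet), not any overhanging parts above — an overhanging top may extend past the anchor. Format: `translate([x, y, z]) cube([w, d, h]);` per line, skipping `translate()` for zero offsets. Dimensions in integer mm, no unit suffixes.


translate([108, 473, 420]) cube([476, 440, 22]);
translate([108, 473, 0]) cube([39, 39, 420]);
translate([545, 473, 0]) cube([39, 39, 420]);
translate([108, 874, 0]) cube([39, 39, 420]);
translate([545, 874, 0]) cube([39, 39, 420]);
translate([108, 889, 442]) cube([476, 24, 318]);
translate([108, 473, 609]) cube([36, 416, 36]);
translate([548, 473, 609]) cube([36, 416, 36]);
translate([108, 473, 442]) cube([36, 36, 167]);
translate([548, 473, 442]) cube([36, 36, 167]);


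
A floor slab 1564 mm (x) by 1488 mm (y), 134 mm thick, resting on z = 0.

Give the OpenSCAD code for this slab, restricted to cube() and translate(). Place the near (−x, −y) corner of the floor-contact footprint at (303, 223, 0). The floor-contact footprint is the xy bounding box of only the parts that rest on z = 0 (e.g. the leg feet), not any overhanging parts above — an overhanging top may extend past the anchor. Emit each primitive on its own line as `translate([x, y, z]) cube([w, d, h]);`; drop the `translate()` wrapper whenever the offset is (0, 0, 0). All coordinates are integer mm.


translate([303, 223, 0]) cube([1564, 1488, 134]);


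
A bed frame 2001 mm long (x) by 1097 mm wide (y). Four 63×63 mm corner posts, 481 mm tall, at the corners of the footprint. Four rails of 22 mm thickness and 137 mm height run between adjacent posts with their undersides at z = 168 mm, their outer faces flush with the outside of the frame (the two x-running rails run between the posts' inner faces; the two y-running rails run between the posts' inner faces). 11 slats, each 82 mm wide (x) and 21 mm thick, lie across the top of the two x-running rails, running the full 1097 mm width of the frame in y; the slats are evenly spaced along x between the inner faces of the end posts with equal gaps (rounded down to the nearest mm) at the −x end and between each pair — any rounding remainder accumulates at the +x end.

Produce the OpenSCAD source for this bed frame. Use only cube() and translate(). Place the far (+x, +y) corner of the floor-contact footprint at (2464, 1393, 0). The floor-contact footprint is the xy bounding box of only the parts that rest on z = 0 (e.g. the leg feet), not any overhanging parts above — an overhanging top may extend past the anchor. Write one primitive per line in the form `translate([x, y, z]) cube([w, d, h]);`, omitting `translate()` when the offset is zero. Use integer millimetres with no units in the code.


translate([463, 296, 0]) cube([63, 63, 481]);
translate([463, 1330, 0]) cube([63, 63, 481]);
translate([2401, 296, 0]) cube([63, 63, 481]);
translate([2401, 1330, 0]) cube([63, 63, 481]);
translate([526, 296, 168]) cube([1875, 22, 137]);
translate([526, 1371, 168]) cube([1875, 22, 137]);
translate([463, 359, 168]) cube([22, 971, 137]);
translate([2442, 359, 168]) cube([22, 971, 137]);
translate([607, 296, 305]) cube([82, 1097, 21]);
translate([770, 296, 305]) cube([82, 1097, 21]);
translate([933, 296, 305]) cube([82, 1097, 21]);
translate([1096, 296, 305]) cube([82, 1097, 21]);
translate([1259, 296, 305]) cube([82, 1097, 21]);
translate([1422, 296, 305]) cube([82, 1097, 21]);
translate([1585, 296, 305]) cube([82, 1097, 21]);
translate([1748, 296, 305]) cube([82, 1097, 21]);
translate([1911, 296, 305]) cube([82, 1097, 21]);
translate([2074, 296, 305]) cube([82, 1097, 21]);
translate([2237, 296, 305]) cube([82, 1097, 21]);


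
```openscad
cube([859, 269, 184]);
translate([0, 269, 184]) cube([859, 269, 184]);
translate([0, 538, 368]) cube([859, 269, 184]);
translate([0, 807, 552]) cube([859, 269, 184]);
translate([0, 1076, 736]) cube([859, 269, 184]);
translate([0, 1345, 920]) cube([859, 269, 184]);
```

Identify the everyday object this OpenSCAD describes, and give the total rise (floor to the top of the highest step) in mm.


A staircase. The total rise is 1104 mm.

6 identical blocks, each offset up and back from the previous — a staircase. Each step is 184 mm tall and there are 6 of them, so the total rise is 6 × 184 = 1104 mm.


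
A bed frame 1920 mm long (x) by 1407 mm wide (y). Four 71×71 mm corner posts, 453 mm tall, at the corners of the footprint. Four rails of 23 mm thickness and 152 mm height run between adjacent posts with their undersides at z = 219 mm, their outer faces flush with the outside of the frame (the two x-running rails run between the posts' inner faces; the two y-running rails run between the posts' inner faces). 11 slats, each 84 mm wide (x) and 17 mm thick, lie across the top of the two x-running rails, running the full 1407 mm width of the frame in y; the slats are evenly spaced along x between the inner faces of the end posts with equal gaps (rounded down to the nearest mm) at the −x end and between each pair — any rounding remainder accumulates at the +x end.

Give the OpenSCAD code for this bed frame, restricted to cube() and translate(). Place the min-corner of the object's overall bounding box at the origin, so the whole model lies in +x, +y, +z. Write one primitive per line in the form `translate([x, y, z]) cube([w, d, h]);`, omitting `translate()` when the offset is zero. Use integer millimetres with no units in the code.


cube([71, 71, 453]);
translate([0, 1336, 0]) cube([71, 71, 453]);
translate([1849, 0, 0]) cube([71, 71, 453]);
translate([1849, 1336, 0]) cube([71, 71, 453]);
translate([71, 0, 219]) cube([1778, 23, 152]);
translate([71, 1384, 219]) cube([1778, 23, 152]);
translate([0, 71, 219]) cube([23, 1265, 152]);
translate([1897, 71, 219]) cube([23, 1265, 152]);
translate([142, 0, 371]) cube([84, 1407, 17]);
translate([297, 0, 371]) cube([84, 1407, 17]);
translate([452, 0, 371]) cube([84, 1407, 17]);
translate([607, 0, 371]) cube([84, 1407, 17]);
translate([762, 0, 371]) cube([84, 1407, 17]);
translate([917, 0, 371]) cube([84, 1407, 17]);
translate([1072, 0, 371]) cube([84, 1407, 17]);
translate([1227, 0, 371]) cube([84, 1407, 17]);
translate([1382, 0, 371]) cube([84, 1407, 17]);
translate([1537, 0, 371]) cube([84, 1407, 17]);
translate([1692, 0, 371]) cube([84, 1407, 17]);


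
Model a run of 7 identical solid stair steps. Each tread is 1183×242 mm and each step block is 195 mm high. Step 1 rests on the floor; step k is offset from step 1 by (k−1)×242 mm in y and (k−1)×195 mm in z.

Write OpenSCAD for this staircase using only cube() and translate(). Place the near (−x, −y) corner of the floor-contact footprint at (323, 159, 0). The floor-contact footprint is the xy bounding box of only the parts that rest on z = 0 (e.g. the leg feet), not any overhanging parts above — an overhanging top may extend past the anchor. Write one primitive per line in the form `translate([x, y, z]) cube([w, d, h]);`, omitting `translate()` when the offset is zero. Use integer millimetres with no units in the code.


translate([323, 159, 0]) cube([1183, 242, 195]);
translate([323, 401, 195]) cube([1183, 242, 195]);
translate([323, 643, 390]) cube([1183, 242, 195]);
translate([323, 885, 585]) cube([1183, 242, 195]);
translate([323, 1127, 780]) cube([1183, 242, 195]);
translate([323, 1369, 975]) cube([1183, 242, 195]);
translate([323, 1611, 1170]) cube([1183, 242, 195]);


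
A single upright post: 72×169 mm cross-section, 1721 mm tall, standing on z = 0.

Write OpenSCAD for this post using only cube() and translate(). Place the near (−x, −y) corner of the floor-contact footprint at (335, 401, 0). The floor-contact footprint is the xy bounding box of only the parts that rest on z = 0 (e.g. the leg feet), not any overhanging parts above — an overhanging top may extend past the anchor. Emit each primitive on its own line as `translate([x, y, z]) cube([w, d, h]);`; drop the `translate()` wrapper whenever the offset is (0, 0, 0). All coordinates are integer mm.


translate([335, 401, 0]) cube([72, 169, 1721]);


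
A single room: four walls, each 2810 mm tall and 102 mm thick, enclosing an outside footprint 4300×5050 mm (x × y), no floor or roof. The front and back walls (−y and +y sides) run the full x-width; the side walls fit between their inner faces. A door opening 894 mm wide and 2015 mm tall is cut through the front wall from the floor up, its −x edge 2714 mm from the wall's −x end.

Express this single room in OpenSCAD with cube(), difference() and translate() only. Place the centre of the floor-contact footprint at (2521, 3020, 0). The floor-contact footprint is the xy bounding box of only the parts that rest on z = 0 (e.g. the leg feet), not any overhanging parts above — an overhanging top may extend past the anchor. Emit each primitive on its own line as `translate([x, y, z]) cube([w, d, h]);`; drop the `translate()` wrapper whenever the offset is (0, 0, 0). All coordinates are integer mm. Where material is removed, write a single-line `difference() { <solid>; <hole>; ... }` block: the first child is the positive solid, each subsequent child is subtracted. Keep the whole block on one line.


difference() { translate([371, 495, 0]) cube([4300, 102, 2810]); translate([3085, 495, 0]) cube([894, 102, 2015]); }
translate([371, 5443, 0]) cube([4300, 102, 2810]);
translate([371, 597, 0]) cube([102, 4846, 2810]);
translate([4569, 597, 0]) cube([102, 4846, 2810]);


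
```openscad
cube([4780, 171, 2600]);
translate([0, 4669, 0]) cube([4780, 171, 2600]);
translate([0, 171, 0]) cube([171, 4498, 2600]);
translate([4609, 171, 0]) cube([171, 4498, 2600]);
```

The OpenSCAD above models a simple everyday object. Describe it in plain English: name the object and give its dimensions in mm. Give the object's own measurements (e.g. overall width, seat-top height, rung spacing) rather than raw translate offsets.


The wall frame of a small rectangular building: four walls, each 2600 mm tall and 171 mm thick, enclosing a footprint 4780 mm (x) by 4840 mm (y) outside-to-outside, with no floor or roof. The front and back walls (the −y and +y sides) span the full width; the two side walls fit between them.


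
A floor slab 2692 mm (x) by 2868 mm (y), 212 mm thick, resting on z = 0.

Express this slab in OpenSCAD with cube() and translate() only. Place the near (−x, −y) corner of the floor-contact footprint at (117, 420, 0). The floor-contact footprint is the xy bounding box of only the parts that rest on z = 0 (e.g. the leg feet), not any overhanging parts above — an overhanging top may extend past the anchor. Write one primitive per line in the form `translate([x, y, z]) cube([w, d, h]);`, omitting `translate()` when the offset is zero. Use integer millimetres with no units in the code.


translate([117, 420, 0]) cube([2692, 2868, 212]);


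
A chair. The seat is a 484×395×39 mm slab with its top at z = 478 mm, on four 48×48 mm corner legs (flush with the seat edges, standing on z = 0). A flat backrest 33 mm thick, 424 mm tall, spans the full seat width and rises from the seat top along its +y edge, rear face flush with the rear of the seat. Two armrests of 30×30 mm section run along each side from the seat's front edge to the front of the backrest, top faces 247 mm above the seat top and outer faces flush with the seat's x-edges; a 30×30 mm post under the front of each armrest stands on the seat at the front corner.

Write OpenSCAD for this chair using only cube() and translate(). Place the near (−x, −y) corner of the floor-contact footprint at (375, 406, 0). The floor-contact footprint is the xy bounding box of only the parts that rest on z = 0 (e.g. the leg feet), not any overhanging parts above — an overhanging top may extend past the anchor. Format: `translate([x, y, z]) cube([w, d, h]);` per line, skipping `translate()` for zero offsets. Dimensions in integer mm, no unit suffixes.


translate([375, 406, 439]) cube([484, 395, 39]);
translate([375, 406, 0]) cube([48, 48, 439]);
translate([811, 406, 0]) cube([48, 48, 439]);
translate([375, 753, 0]) cube([48, 48, 439]);
translate([811, 753, 0]) cube([48, 48, 439]);
translate([375, 768, 478]) cube([484, 33, 424]);
translate([375, 406, 695]) cube([30, 362, 30]);
translate([829, 406, 695]) cube([30, 362, 30]);
translate([375, 406, 478]) cube([30, 30, 217]);
translate([829, 406, 478]) cube([30, 30, 217]);


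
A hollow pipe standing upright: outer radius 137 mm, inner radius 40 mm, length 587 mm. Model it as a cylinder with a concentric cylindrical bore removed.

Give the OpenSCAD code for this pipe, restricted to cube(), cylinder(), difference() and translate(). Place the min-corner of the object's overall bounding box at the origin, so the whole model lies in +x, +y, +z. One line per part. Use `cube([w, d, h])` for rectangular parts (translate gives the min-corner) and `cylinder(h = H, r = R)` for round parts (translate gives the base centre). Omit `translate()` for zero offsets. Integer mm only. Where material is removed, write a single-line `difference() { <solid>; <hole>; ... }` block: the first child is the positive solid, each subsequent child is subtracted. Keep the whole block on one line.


difference() { translate([137, 137, 0]) cylinder(h = 587, r = 137); translate([137, 137, 0]) cylinder(h = 587, r = 40); }


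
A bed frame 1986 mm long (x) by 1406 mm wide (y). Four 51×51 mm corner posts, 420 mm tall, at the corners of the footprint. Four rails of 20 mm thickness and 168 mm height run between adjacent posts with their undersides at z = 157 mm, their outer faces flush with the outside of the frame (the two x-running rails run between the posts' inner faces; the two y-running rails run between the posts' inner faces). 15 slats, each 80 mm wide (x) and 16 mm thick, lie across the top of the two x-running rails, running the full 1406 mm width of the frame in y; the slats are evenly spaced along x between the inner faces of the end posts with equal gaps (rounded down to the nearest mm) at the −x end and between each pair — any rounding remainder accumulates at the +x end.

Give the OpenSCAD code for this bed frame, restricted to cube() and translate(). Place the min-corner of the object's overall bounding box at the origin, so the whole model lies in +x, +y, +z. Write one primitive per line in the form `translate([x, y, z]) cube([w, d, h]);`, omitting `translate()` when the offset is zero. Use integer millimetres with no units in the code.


// slat z = rail_z + rail_h = 157 + 168 = 325
// slat gap = ⌊(1884 − 15·80) / 16⌋ = 42
cube([51, 51, 420]);
translate([0, 1355, 0]) cube([51, 51, 420]);
translate([1935, 0, 0]) cube([51, 51, 420]);
translate([1935, 1355, 0]) cube([51, 51, 420]);
translate([51, 0, 157]) cube([1884, 20, 168]);
translate([51, 1386, 157]) cube([1884, 20, 168]);
translate([0, 51, 157]) cube([20, 1304, 168]);
translate([1966, 51, 157]) cube([20, 1304, 168]);
translate([93, 0, 325]) cube([80, 1406, 16]);
translate([215, 0, 325]) cube([80, 1406, 16]);
translate([337, 0, 325]) cube([80, 1406, 16]);
translate([459, 0, 325]) cube([80, 1406, 16]);
translate([581, 0, 325]) cube([80, 1406, 16]);
translate([703, 0, 325]) cube([80, 1406, 16]);
translate([825, 0, 325]) cube([80, 1406, 16]);
translate([947, 0, 325]) cube([80, 1406, 16]);
translate([1069, 0, 325]) cube([80, 1406, 16]);
translate([1191, 0, 325]) cube([80, 1406, 16]);
translate([1313, 0, 325]) cube([80, 1406, 16]);
translate([1435, 0, 325]) cube([80, 1406, 16]);
translate([1557, 0, 325]) cube([80, 1406, 16]);
translate([1679, 0, 325]) cube([80, 1406, 16]);
translate([1801, 0, 325]) cube([80, 1406, 16]);


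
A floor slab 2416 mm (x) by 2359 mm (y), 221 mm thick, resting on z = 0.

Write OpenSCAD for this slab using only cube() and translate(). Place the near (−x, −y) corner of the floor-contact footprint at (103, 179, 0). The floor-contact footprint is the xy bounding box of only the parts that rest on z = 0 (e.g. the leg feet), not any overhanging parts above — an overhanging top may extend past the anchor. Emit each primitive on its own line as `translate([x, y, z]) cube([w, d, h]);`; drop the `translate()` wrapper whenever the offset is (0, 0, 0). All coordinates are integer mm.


translate([103, 179, 0]) cube([2416, 2359, 221]);


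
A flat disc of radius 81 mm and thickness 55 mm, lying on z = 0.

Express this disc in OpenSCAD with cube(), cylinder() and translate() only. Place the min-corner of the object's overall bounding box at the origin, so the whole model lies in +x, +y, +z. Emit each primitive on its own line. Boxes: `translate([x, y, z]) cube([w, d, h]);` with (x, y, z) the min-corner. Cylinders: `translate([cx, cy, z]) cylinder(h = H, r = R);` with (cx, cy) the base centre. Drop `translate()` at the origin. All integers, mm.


translate([81, 81, 0]) cylinder(h = 55, r = 81);


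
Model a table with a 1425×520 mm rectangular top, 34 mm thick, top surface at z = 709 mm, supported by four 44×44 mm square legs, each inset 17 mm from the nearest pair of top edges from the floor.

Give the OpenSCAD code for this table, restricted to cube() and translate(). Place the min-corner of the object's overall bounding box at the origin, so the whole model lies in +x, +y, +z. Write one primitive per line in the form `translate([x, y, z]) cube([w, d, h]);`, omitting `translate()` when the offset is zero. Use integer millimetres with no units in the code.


translate([0, 0, 675]) cube([1425, 520, 34]);
translate([17, 17, 0]) cube([44, 44, 675]);
translate([1364, 17, 0]) cube([44, 44, 675]);
translate([17, 459, 0]) cube([44, 44, 675]);
translate([1364, 459, 0]) cube([44, 44, 675]);


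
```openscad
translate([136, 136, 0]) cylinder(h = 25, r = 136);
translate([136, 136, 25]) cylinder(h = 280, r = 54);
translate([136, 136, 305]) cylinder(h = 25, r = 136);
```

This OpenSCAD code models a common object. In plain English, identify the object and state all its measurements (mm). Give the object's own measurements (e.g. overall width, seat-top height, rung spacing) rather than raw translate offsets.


A spool: two coaxial disc flanges of radius 136 mm and thickness 25 mm, joined by a core cylinder of radius 54 mm and height 280 mm. The lower flange rests on z = 0 and the three cylinders share a vertical axis.


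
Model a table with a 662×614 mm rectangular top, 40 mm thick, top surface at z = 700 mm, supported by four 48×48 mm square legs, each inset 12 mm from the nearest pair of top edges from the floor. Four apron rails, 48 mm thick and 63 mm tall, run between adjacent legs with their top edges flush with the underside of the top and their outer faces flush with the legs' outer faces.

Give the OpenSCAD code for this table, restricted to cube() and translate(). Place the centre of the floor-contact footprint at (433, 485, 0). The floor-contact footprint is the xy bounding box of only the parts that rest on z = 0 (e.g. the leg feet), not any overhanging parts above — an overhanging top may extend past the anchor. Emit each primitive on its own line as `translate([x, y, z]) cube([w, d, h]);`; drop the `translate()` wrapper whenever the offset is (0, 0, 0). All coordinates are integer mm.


translate([102, 178, 660]) cube([662, 614, 40]);
translate([114, 190, 0]) cube([48, 48, 660]);
translate([704, 190, 0]) cube([48, 48, 660]);
translate([114, 732, 0]) cube([48, 48, 660]);
translate([704, 732, 0]) cube([48, 48, 660]);
translate([162, 190, 597]) cube([542, 48, 63]);
translate([162, 732, 597]) cube([542, 48, 63]);
translate([114, 238, 597]) cube([48, 494, 63]);
translate([704, 238, 597]) cube([48, 494, 63]);


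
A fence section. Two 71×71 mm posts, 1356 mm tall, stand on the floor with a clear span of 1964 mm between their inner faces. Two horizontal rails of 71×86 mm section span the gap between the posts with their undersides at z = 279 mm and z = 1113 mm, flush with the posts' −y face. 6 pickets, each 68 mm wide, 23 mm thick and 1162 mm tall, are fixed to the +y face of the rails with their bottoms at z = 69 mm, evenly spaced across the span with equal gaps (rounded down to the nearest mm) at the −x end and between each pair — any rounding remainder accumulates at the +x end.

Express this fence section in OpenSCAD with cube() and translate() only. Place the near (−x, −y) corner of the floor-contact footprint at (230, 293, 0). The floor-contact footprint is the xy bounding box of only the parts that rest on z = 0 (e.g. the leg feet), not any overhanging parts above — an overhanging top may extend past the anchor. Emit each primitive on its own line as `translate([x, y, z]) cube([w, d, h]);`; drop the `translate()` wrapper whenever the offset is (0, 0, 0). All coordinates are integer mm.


translate([230, 293, 0]) cube([71, 71, 1356]);
translate([2265, 293, 0]) cube([71, 71, 1356]);
translate([301, 293, 279]) cube([1964, 71, 86]);
translate([301, 293, 1113]) cube([1964, 71, 86]);
translate([523, 364, 69]) cube([68, 23, 1162]);
translate([813, 364, 69]) cube([68, 23, 1162]);
translate([1103, 364, 69]) cube([68, 23, 1162]);
translate([1393, 364, 69]) cube([68, 23, 1162]);
translate([1683, 364, 69]) cube([68, 23, 1162]);
translate([1973, 364, 69]) cube([68, 23, 1162]);


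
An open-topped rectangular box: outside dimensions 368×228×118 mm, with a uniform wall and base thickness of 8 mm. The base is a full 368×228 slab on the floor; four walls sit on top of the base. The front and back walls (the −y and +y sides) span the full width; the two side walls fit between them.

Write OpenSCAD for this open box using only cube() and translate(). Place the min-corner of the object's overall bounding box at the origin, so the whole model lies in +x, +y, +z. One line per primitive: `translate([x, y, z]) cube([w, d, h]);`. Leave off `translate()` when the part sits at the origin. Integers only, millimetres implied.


cube([368, 228, 8]);
translate([0, 0, 8]) cube([368, 8, 110]);
translate([0, 220, 8]) cube([368, 8, 110]);
translate([0, 8, 8]) cube([8, 212, 110]);
translate([360, 8, 8]) cube([8, 212, 110]);


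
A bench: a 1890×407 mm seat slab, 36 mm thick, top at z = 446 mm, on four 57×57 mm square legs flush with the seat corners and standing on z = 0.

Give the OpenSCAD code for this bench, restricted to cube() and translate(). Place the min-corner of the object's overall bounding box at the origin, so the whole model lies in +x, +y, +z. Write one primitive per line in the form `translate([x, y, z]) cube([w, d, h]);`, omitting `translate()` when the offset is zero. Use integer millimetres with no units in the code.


// leg_h = 446 − 36 = 410
translate([0, 0, 410]) cube([1890, 407, 36]);
cube([57, 57, 410]);
translate([0, 350, 0]) cube([57, 57, 410]);
translate([1833, 0, 0]) cube([57, 57, 410]);
translate([1833, 350, 0]) cube([57, 57, 410]);


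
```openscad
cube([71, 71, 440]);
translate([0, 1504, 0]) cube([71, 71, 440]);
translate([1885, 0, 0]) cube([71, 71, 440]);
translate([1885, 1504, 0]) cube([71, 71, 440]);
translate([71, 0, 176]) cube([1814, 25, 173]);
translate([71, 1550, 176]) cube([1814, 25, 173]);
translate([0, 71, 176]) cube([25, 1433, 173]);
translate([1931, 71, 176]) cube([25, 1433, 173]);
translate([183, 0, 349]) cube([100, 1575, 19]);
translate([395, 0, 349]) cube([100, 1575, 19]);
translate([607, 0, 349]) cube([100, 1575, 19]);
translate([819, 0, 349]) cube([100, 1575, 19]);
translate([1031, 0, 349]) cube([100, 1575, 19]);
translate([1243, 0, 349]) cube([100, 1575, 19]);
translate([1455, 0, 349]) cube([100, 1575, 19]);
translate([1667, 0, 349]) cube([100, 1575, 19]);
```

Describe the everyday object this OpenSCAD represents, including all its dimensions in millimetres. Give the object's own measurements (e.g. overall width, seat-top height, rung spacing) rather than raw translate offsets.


A bed frame 1956 mm long (x) by 1575 mm wide (y). Four 71×71 mm corner posts, 440 mm tall, at the corners of the footprint. Four rails of 25 mm thickness and 173 mm height run between adjacent posts with their undersides at z = 176 mm, their outer faces flush with the outside of the frame (the two x-running rails run between the posts' inner faces; the two y-running rails run between the posts' inner faces). 8 slats, each 100 mm wide (x) and 19 mm thick, lie across the top of the two x-running rails, running the full 1575 mm width of the frame in y; along x they sit between the end posts with a 112 mm gap after the −x posts and between neighbouring slats, leaving 118 mm before the +x posts.


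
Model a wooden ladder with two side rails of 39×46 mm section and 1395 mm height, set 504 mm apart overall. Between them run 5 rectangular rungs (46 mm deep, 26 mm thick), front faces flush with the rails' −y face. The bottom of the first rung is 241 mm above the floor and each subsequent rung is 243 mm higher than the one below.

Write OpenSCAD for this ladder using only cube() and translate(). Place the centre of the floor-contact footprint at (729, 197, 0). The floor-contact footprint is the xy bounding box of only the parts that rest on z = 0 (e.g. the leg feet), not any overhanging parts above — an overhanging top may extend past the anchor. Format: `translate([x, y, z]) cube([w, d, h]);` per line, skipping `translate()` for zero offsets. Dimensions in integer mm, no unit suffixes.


translate([477, 174, 0]) cube([39, 46, 1395]);
translate([942, 174, 0]) cube([39, 46, 1395]);
translate([516, 174, 241]) cube([426, 46, 26]);
translate([516, 174, 484]) cube([426, 46, 26]);
translate([516, 174, 727]) cube([426, 46, 26]);
translate([516, 174, 970]) cube([426, 46, 26]);
translate([516, 174, 1213]) cube([426, 46, 26]);


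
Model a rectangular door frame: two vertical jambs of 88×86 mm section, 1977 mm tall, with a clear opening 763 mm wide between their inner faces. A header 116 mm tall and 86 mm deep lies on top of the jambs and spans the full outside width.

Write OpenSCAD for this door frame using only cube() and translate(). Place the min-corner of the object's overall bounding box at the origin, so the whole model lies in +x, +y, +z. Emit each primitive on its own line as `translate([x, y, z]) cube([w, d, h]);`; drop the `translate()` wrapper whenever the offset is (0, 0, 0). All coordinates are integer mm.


cube([88, 86, 1977]);
translate([851, 0, 0]) cube([88, 86, 1977]);
translate([0, 0, 1977]) cube([939, 86, 116]);


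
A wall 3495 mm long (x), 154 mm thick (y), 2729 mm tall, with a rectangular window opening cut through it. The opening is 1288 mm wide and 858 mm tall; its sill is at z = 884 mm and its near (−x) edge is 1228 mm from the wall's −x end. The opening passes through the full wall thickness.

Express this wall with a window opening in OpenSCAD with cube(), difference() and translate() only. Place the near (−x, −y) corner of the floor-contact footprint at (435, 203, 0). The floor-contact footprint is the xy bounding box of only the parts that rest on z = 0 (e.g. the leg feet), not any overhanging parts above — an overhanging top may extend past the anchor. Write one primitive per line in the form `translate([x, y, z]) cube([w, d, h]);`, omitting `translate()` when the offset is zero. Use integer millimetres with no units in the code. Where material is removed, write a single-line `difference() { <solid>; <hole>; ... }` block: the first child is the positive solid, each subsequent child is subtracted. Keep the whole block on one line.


difference() { translate([435, 203, 0]) cube([3495, 154, 2729]); translate([1663, 203, 884]) cube([1288, 154, 858]); }


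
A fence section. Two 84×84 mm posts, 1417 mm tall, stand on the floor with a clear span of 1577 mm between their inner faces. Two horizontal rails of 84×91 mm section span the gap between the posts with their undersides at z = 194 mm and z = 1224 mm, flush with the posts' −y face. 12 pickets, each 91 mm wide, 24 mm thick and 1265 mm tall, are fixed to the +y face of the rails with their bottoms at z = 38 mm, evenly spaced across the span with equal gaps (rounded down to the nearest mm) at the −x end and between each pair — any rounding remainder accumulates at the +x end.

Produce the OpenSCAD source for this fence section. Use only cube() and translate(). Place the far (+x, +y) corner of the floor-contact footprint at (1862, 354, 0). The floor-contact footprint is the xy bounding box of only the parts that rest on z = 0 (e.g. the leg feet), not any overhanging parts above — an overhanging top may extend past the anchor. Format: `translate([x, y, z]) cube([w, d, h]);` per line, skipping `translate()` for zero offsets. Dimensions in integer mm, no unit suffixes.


translate([117, 270, 0]) cube([84, 84, 1417]);
translate([1778, 270, 0]) cube([84, 84, 1417]);
translate([201, 270, 194]) cube([1577, 84, 91]);
translate([201, 270, 1224]) cube([1577, 84, 91]);
translate([238, 354, 38]) cube([91, 24, 1265]);
translate([366, 354, 38]) cube([91, 24, 1265]);
translate([494, 354, 38]) cube([91, 24, 1265]);
translate([622, 354, 38]) cube([91, 24, 1265]);
translate([750, 354, 38]) cube([91, 24, 1265]);
translate([878, 354, 38]) cube([91, 24, 1265]);
translate([1006, 354, 38]) cube([91, 24, 1265]);
translate([1134, 354, 38]) cube([91, 24, 1265]);
translate([1262, 354, 38]) cube([91, 24, 1265]);
translate([1390, 354, 38]) cube([91, 24, 1265]);
translate([1518, 354, 38]) cube([91, 24, 1265]);
translate([1646, 354, 38]) cube([91, 24, 1265]);


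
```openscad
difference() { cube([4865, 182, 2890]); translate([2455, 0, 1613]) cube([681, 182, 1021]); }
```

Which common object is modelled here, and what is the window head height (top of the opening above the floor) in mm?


A wall with a window opening. The window head height is 2634 mm.

A wall with a rectangular opening subtracted — a window. Sill at z = 1613, opening 1021 mm tall, so the head is at 1613 + 1021 = 2634 mm.


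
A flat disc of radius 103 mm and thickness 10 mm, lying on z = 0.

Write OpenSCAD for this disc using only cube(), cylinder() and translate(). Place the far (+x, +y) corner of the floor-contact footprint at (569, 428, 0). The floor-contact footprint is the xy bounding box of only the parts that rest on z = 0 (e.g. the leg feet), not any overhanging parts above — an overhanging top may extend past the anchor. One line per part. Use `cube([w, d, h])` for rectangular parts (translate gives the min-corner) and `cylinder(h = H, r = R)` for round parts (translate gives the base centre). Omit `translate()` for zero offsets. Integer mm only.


translate([466, 325, 0]) cylinder(h = 10, r = 103);


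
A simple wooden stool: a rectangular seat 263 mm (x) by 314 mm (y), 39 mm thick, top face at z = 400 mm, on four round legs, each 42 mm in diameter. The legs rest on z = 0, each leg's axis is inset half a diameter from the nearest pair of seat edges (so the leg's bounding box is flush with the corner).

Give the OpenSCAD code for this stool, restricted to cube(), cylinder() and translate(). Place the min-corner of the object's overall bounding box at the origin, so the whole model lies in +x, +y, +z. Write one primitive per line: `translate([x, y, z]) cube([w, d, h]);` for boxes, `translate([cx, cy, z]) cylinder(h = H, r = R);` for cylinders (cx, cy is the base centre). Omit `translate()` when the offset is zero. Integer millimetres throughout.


translate([0, 0, 361]) cube([263, 314, 39]);
translate([21, 21, 0]) cylinder(h = 361, r = 21);
translate([242, 21, 0]) cylinder(h = 361, r = 21);
translate([21, 293, 0]) cylinder(h = 361, r = 21);
translate([242, 293, 0]) cylinder(h = 361, r = 21);


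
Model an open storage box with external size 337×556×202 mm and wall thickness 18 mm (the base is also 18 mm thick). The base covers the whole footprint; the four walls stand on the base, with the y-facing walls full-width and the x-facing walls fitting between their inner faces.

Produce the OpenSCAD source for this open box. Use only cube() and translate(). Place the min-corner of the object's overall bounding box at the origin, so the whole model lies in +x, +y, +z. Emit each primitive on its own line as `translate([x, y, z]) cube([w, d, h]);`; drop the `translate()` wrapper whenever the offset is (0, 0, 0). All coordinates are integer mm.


cube([337, 556, 18]);
translate([0, 0, 18]) cube([337, 18, 184]);
translate([0, 538, 18]) cube([337, 18, 184]);
translate([0, 18, 18]) cube([18, 520, 184]);
translate([319, 18, 18]) cube([18, 520, 184]);


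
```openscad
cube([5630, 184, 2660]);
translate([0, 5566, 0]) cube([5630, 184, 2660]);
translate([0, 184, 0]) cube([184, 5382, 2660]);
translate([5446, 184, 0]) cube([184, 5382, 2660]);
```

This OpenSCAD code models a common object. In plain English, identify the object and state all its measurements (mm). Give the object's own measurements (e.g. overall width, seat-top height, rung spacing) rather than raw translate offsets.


The wall frame of a small rectangular building: four walls, each 2660 mm tall and 184 mm thick, enclosing a footprint 5630 mm (x) by 5750 mm (y) outside-to-outside, with no floor or roof. The front and back walls (the −y and +y sides) span the full width; the two side walls fit between them.


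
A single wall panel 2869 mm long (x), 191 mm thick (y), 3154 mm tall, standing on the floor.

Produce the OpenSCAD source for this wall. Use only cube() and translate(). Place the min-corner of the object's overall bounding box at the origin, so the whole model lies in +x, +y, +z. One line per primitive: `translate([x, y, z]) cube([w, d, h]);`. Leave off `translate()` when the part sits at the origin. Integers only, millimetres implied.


cube([2869, 191, 3154]);
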